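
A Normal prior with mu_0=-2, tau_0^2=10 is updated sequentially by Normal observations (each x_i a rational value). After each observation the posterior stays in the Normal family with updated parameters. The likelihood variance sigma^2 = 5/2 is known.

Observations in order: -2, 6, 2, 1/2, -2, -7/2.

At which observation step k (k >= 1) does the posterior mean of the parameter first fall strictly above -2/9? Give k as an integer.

k = 2

obs 1: x=-2 → posterior Normal(-2, 2)
obs 2: x=6 → posterior Normal(14/9, 10/9)
obs 3: x=2 → posterior Normal(22/13, 10/13)
obs 4: x=1/2 → posterior Normal(24/17, 10/17)
obs 5: x=-2 → posterior Normal(16/21, 10/21)
obs 6: x=-7/2 → posterior Normal(2/25, 2/5)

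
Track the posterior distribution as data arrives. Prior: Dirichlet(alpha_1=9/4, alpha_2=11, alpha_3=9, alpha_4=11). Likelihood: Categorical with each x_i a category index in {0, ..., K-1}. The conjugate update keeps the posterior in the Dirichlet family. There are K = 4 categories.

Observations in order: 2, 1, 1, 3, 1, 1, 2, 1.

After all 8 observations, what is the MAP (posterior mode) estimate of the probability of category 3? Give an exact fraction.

obs 1: x=2 → posterior Dirichlet(9/4, 11, 10, 11)
obs 2: x=1 → posterior Dirichlet(9/4, 12, 10, 11)
obs 3: x=1 → posterior Dirichlet(9/4, 13, 10, 11)
obs 4: x=3 → posterior Dirichlet(9/4, 13, 10, 12)
obs 5: x=1 → posterior Dirichlet(9/4, 14, 10, 12)
obs 6: x=1 → posterior Dirichlet(9/4, 15, 10, 12)
obs 7: x=2 → posterior Dirichlet(9/4, 15, 11, 12)
obs 8: x=1 → posterior Dirichlet(9/4, 16, 11, 12)

44/149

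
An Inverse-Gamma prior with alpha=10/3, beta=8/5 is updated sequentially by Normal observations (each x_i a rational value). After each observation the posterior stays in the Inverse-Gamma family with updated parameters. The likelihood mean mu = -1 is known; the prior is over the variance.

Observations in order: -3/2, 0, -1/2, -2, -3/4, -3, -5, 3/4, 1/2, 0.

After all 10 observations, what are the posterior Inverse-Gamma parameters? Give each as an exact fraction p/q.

obs 1: x=-3/2 → posterior Inverse-Gamma(23/6, 69/40)
obs 2: x=0 → posterior Inverse-Gamma(13/3, 89/40)
obs 3: x=-1/2 → posterior Inverse-Gamma(29/6, 47/20)
obs 4: x=-2 → posterior Inverse-Gamma(16/3, 57/20)
obs 5: x=-3/4 → posterior Inverse-Gamma(35/6, 461/160)
obs 6: x=-3 → posterior Inverse-Gamma(19/3, 781/160)
obs 7: x=-5 → posterior Inverse-Gamma(41/6, 2061/160)
obs 8: x=3/4 → posterior Inverse-Gamma(22/3, 1153/80)
obs 9: x=1/2 → posterior Inverse-Gamma(47/6, 1243/80)
obs 10: x=0 → posterior Inverse-Gamma(25/3, 1283/80)

alpha=25/3, beta=1283/80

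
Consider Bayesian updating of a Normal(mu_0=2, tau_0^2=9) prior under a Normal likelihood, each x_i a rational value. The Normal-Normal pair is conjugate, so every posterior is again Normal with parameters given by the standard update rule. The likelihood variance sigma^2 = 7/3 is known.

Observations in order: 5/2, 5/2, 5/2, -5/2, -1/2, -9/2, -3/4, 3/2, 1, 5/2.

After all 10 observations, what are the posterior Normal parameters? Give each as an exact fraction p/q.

obs 1: x=5/2 → posterior Normal(163/68, 63/34)
obs 2: x=5/2 → posterior Normal(149/61, 63/61)
obs 3: x=5/2 → posterior Normal(433/176, 63/88)
obs 4: x=-5/2 → posterior Normal(149/115, 63/115)
obs 5: x=-1/2 → posterior Normal(271/284, 63/142)
obs 6: x=-9/2 → posterior Normal(14/169, 63/169)
obs 7: x=-3/4 → posterior Normal(-25/784, 9/28)
obs 8: x=3/2 → posterior Normal(137/892, 63/223)
obs 9: x=1 → posterior Normal(49/200, 63/250)
obs 10: x=5/2 → posterior Normal(515/1108, 63/277)

mu_0=515/1108, tau_0^2=63/277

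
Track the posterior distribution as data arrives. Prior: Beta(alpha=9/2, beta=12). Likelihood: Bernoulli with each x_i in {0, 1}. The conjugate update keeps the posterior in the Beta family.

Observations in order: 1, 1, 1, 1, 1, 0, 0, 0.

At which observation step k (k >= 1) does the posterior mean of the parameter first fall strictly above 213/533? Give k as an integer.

k = 4

obs 1: x=1 → posterior Beta(11/2, 12)
obs 2: x=1 → posterior Beta(13/2, 12)
obs 3: x=1 → posterior Beta(15/2, 12)
obs 4: x=1 → posterior Beta(17/2, 12)
obs 5: x=1 → posterior Beta(19/2, 12)
obs 6: x=0 → posterior Beta(19/2, 13)
obs 7: x=0 → posterior Beta(19/2, 14)
obs 8: x=0 → posterior Beta(19/2, 15)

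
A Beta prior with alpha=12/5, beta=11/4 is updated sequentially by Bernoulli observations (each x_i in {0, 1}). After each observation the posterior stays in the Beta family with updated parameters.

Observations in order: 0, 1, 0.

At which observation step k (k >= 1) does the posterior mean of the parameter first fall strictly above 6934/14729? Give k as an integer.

k = 2

obs 1: x=0 → posterior Beta(12/5, 15/4)
obs 2: x=1 → posterior Beta(17/5, 15/4)
obs 3: x=0 → posterior Beta(17/5, 19/4)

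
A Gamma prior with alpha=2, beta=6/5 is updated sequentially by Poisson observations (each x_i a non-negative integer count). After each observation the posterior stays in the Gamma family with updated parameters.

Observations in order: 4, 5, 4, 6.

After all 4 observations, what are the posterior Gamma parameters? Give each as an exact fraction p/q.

obs 1: x=4 → posterior Gamma(6, 11/5)
obs 2: x=5 → posterior Gamma(11, 16/5)
obs 3: x=4 → posterior Gamma(15, 21/5)
obs 4: x=6 → posterior Gamma(21, 26/5)

alpha=21, beta=26/5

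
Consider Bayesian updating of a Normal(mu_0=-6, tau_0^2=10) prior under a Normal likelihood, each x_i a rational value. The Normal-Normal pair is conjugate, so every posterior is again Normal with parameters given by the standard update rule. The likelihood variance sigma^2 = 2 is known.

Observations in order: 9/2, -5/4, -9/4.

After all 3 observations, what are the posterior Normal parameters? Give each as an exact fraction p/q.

obs 1: x=9/2 → posterior Normal(11/4, 5/3)
obs 2: x=-5/4 → posterior Normal(41/44, 10/11)
obs 3: x=-9/4 → posterior Normal(-1/16, 5/8)

mu_0=-1/16, tau_0^2=5/8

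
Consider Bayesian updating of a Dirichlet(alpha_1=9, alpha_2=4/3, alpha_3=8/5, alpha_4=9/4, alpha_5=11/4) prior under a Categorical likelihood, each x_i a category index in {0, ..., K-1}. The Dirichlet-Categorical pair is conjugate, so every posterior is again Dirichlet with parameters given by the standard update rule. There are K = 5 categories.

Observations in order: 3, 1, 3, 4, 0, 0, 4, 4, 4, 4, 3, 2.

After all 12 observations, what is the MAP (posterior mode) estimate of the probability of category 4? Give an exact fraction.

405/1436

obs 1: x=3 → posterior Dirichlet(9, 4/3, 8/5, 13/4, 11/4)
obs 2: x=1 → posterior Dirichlet(9, 7/3, 8/5, 13/4, 11/4)
obs 3: x=3 → posterior Dirichlet(9, 7/3, 8/5, 17/4, 11/4)
obs 4: x=4 → posterior Dirichlet(9, 7/3, 8/5, 17/4, 15/4)
obs 5: x=0 → posterior Dirichlet(10, 7/3, 8/5, 17/4, 15/4)
obs 6: x=0 → posterior Dirichlet(11, 7/3, 8/5, 17/4, 15/4)
obs 7: x=4 → posterior Dirichlet(11, 7/3, 8/5, 17/4, 19/4)
obs 8: x=4 → posterior Dirichlet(11, 7/3, 8/5, 17/4, 23/4)
obs 9: x=4 → posterior Dirichlet(11, 7/3, 8/5, 17/4, 27/4)
obs 10: x=4 → posterior Dirichlet(11, 7/3, 8/5, 17/4, 31/4)
obs 11: x=3 → posterior Dirichlet(11, 7/3, 8/5, 21/4, 31/4)
obs 12: x=2 → posterior Dirichlet(11, 7/3, 13/5, 21/4, 31/4)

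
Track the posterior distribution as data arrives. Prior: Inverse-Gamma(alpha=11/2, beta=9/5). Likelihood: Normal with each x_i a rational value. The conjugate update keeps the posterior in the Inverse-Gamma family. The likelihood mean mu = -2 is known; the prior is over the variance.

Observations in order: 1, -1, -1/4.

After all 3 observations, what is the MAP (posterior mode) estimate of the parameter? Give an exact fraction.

obs 1: x=1 → posterior Inverse-Gamma(6, 63/10)
obs 2: x=-1 → posterior Inverse-Gamma(13/2, 34/5)
obs 3: x=-1/4 → posterior Inverse-Gamma(7, 1333/160)

1333/1280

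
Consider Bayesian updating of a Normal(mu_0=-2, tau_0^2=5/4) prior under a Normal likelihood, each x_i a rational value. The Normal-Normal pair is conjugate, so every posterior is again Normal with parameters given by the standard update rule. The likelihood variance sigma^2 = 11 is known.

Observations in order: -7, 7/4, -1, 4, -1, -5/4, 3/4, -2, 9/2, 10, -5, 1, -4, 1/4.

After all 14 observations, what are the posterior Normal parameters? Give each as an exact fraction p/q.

obs 1: x=-7 → posterior Normal(-123/49, 55/49)
obs 2: x=7/4 → posterior Normal(-457/216, 55/54)
obs 3: x=-1 → posterior Normal(-477/236, 55/59)
obs 4: x=4 → posterior Normal(-397/256, 55/64)
obs 5: x=-1 → posterior Normal(-139/92, 55/69)
obs 6: x=-5/4 → posterior Normal(-221/148, 55/74)
obs 7: x=3/4 → posterior Normal(-427/316, 55/79)
obs 8: x=-2 → posterior Normal(-467/336, 55/84)
obs 9: x=9/2 → posterior Normal(-377/356, 55/89)
obs 10: x=10 → posterior Normal(-177/376, 55/94)
obs 11: x=-5 → posterior Normal(-277/396, 5/9)
obs 12: x=1 → posterior Normal(-257/416, 55/104)
obs 13: x=-4 → posterior Normal(-337/436, 55/109)
obs 14: x=1/4 → posterior Normal(-83/114, 55/114)

mu_0=-83/114, tau_0^2=55/114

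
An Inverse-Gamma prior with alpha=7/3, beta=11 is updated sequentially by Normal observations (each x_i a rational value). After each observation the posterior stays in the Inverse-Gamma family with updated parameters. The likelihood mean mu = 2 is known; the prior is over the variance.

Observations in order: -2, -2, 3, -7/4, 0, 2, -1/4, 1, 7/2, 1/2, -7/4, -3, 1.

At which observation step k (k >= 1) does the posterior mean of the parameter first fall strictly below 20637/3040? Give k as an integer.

k = 10

obs 1: x=-2 → posterior Inverse-Gamma(17/6, 19)
obs 2: x=-2 → posterior Inverse-Gamma(10/3, 27)
obs 3: x=3 → posterior Inverse-Gamma(23/6, 55/2)
obs 4: x=-7/4 → posterior Inverse-Gamma(13/3, 1105/32)
obs 5: x=0 → posterior Inverse-Gamma(29/6, 1169/32)
obs 6: x=2 → posterior Inverse-Gamma(16/3, 1169/32)
obs 7: x=-1/4 → posterior Inverse-Gamma(35/6, 625/16)
obs 8: x=1 → posterior Inverse-Gamma(19/3, 633/16)
obs 9: x=7/2 → posterior Inverse-Gamma(41/6, 651/16)
obs 10: x=1/2 → posterior Inverse-Gamma(22/3, 669/16)
obs 11: x=-7/4 → posterior Inverse-Gamma(47/6, 1563/32)
obs 12: x=-3 → posterior Inverse-Gamma(25/3, 1963/32)
obs 13: x=1 → posterior Inverse-Gamma(53/6, 1979/32)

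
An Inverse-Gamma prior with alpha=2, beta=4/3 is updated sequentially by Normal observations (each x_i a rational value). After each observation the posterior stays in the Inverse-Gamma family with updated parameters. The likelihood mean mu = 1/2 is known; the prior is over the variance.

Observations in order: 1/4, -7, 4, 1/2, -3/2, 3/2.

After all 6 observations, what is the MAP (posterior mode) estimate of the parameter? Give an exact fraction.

obs 1: x=1/4 → posterior Inverse-Gamma(5/2, 131/96)
obs 2: x=-7 → posterior Inverse-Gamma(3, 2831/96)
obs 3: x=4 → posterior Inverse-Gamma(7/2, 3419/96)
obs 4: x=1/2 → posterior Inverse-Gamma(4, 3419/96)
obs 5: x=-3/2 → posterior Inverse-Gamma(9/2, 3611/96)
obs 6: x=3/2 → posterior Inverse-Gamma(5, 3659/96)

3659/576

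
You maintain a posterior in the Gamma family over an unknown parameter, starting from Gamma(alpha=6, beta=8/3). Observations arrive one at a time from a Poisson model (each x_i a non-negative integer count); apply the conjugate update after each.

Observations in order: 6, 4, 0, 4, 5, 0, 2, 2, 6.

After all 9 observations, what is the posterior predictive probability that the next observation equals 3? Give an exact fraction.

obs 1: x=6 → posterior Gamma(12, 11/3)
obs 2: x=4 → posterior Gamma(16, 14/3)
obs 3: x=0 → posterior Gamma(16, 17/3)
obs 4: x=4 → posterior Gamma(20, 20/3)
obs 5: x=5 → posterior Gamma(25, 23/3)
obs 6: x=0 → posterior Gamma(25, 26/3)
obs 7: x=2 → posterior Gamma(27, 29/3)
obs 8: x=2 → posterior Gamma(29, 32/3)
obs 9: x=6 → posterior Gamma(35, 35/3)

115647524144753427461862637932909958180971443653106689453125/537955900989996991030214626428061889557743684415208032305152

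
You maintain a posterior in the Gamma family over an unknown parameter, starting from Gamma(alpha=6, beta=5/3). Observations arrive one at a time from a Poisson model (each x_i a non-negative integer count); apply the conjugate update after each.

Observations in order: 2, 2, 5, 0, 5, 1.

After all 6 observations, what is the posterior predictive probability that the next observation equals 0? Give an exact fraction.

39471584120695485887249589623/518131871275444637960845131776

obs 1: x=2 → posterior Gamma(8, 8/3)
obs 2: x=2 → posterior Gamma(10, 11/3)
obs 3: x=5 → posterior Gamma(15, 14/3)
obs 4: x=0 → posterior Gamma(15, 17/3)
obs 5: x=5 → posterior Gamma(20, 20/3)
obs 6: x=1 → posterior Gamma(21, 23/3)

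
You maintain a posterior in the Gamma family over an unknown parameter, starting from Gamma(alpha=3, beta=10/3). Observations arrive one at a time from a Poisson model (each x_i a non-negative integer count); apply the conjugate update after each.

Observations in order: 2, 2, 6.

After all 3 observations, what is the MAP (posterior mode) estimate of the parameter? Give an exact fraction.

obs 1: x=2 → posterior Gamma(5, 13/3)
obs 2: x=2 → posterior Gamma(7, 16/3)
obs 3: x=6 → posterior Gamma(13, 19/3)

36/19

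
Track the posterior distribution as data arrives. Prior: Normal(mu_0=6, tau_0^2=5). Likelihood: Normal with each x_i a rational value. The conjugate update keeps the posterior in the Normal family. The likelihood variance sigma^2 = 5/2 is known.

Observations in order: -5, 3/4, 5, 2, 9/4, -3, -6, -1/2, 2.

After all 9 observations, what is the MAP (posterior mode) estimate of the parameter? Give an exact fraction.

1/19

obs 1: x=-5 → posterior Normal(-4/3, 5/3)
obs 2: x=3/4 → posterior Normal(-1/2, 1)
obs 3: x=5 → posterior Normal(15/14, 5/7)
obs 4: x=2 → posterior Normal(23/18, 5/9)
obs 5: x=9/4 → posterior Normal(16/11, 5/11)
obs 6: x=-3 → posterior Normal(10/13, 5/13)
obs 7: x=-6 → posterior Normal(-2/15, 1/3)
obs 8: x=-1/2 → posterior Normal(-3/17, 5/17)
obs 9: x=2 → posterior Normal(1/19, 5/19)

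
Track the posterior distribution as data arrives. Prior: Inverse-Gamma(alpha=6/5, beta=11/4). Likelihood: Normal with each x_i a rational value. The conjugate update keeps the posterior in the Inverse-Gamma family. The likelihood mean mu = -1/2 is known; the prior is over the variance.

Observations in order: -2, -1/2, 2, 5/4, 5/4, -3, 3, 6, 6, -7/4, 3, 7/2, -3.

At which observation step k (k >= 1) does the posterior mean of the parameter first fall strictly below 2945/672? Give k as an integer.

obs 1: x=-2 → posterior Inverse-Gamma(17/10, 31/8)
obs 2: x=-1/2 → posterior Inverse-Gamma(11/5, 31/8)
obs 3: x=2 → posterior Inverse-Gamma(27/10, 7)
obs 4: x=5/4 → posterior Inverse-Gamma(16/5, 273/32)
obs 5: x=5/4 → posterior Inverse-Gamma(37/10, 161/16)
obs 6: x=-3 → posterior Inverse-Gamma(21/5, 211/16)
obs 7: x=3 → posterior Inverse-Gamma(47/10, 309/16)
obs 8: x=6 → posterior Inverse-Gamma(26/5, 647/16)
obs 9: x=6 → posterior Inverse-Gamma(57/10, 985/16)
obs 10: x=-7/4 → posterior Inverse-Gamma(31/5, 1995/32)
obs 11: x=3 → posterior Inverse-Gamma(67/10, 2191/32)
obs 12: x=7/2 → posterior Inverse-Gamma(36/5, 2447/32)
obs 13: x=-3 → posterior Inverse-Gamma(77/10, 2547/32)

k = 2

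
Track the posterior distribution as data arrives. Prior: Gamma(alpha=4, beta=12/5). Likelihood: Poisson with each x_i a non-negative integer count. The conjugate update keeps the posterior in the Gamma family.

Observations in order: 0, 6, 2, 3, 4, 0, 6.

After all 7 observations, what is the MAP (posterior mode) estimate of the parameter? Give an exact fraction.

obs 1: x=0 → posterior Gamma(4, 17/5)
obs 2: x=6 → posterior Gamma(10, 22/5)
obs 3: x=2 → posterior Gamma(12, 27/5)
obs 4: x=3 → posterior Gamma(15, 32/5)
obs 5: x=4 → posterior Gamma(19, 37/5)
obs 6: x=0 → posterior Gamma(19, 42/5)
obs 7: x=6 → posterior Gamma(25, 47/5)

120/47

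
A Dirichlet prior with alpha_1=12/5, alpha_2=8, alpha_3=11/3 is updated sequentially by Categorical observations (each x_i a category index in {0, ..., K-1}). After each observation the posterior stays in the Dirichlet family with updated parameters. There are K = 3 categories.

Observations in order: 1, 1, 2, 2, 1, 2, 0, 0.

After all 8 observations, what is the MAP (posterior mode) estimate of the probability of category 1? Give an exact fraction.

obs 1: x=1 → posterior Dirichlet(12/5, 9, 11/3)
obs 2: x=1 → posterior Dirichlet(12/5, 10, 11/3)
obs 3: x=2 → posterior Dirichlet(12/5, 10, 14/3)
obs 4: x=2 → posterior Dirichlet(12/5, 10, 17/3)
obs 5: x=1 → posterior Dirichlet(12/5, 11, 17/3)
obs 6: x=2 → posterior Dirichlet(12/5, 11, 20/3)
obs 7: x=0 → posterior Dirichlet(17/5, 11, 20/3)
obs 8: x=0 → posterior Dirichlet(22/5, 11, 20/3)

75/143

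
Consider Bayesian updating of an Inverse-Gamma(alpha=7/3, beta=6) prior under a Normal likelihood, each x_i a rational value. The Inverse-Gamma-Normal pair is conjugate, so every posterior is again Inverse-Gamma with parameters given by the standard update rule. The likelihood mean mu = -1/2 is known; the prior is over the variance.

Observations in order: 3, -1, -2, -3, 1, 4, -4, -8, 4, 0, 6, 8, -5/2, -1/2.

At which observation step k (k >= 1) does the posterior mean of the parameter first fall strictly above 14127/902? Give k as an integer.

k = 12

obs 1: x=3 → posterior Inverse-Gamma(17/6, 97/8)
obs 2: x=-1 → posterior Inverse-Gamma(10/3, 49/4)
obs 3: x=-2 → posterior Inverse-Gamma(23/6, 107/8)
obs 4: x=-3 → posterior Inverse-Gamma(13/3, 33/2)
obs 5: x=1 → posterior Inverse-Gamma(29/6, 141/8)
obs 6: x=4 → posterior Inverse-Gamma(16/3, 111/4)
obs 7: x=-4 → posterior Inverse-Gamma(35/6, 271/8)
obs 8: x=-8 → posterior Inverse-Gamma(19/3, 62)
obs 9: x=4 → posterior Inverse-Gamma(41/6, 577/8)
obs 10: x=0 → posterior Inverse-Gamma(22/3, 289/4)
obs 11: x=6 → posterior Inverse-Gamma(47/6, 747/8)
obs 12: x=8 → posterior Inverse-Gamma(25/3, 259/2)
obs 13: x=-5/2 → posterior Inverse-Gamma(53/6, 263/2)
obs 14: x=-1/2 → posterior Inverse-Gamma(28/3, 263/2)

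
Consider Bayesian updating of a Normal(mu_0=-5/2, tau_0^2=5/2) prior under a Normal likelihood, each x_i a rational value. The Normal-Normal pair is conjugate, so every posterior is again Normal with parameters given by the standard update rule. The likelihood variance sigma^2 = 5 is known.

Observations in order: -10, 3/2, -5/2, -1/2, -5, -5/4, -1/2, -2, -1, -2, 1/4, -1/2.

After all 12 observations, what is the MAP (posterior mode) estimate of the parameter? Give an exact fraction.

-57/28

obs 1: x=-10 → posterior Normal(-5, 5/3)
obs 2: x=3/2 → posterior Normal(-27/8, 5/4)
obs 3: x=-5/2 → posterior Normal(-16/5, 1)
obs 4: x=-1/2 → posterior Normal(-11/4, 5/6)
obs 5: x=-5 → posterior Normal(-43/14, 5/7)
obs 6: x=-5/4 → posterior Normal(-91/32, 5/8)
obs 7: x=-1/2 → posterior Normal(-31/12, 5/9)
obs 8: x=-2 → posterior Normal(-101/40, 1/2)
obs 9: x=-1 → posterior Normal(-105/44, 5/11)
obs 10: x=-2 → posterior Normal(-113/48, 5/12)
obs 11: x=1/4 → posterior Normal(-28/13, 5/13)
obs 12: x=-1/2 → posterior Normal(-57/28, 5/14)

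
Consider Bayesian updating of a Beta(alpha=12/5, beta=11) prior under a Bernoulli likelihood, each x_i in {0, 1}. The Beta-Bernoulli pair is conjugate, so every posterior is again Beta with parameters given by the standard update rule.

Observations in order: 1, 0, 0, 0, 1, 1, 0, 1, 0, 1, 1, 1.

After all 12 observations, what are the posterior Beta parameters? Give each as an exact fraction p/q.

alpha=47/5, beta=16

obs 1: x=1 → posterior Beta(17/5, 11)
obs 2: x=0 → posterior Beta(17/5, 12)
obs 3: x=0 → posterior Beta(17/5, 13)
obs 4: x=0 → posterior Beta(17/5, 14)
obs 5: x=1 → posterior Beta(22/5, 14)
obs 6: x=1 → posterior Beta(27/5, 14)
obs 7: x=0 → posterior Beta(27/5, 15)
obs 8: x=1 → posterior Beta(32/5, 15)
obs 9: x=0 → posterior Beta(32/5, 16)
obs 10: x=1 → posterior Beta(37/5, 16)
obs 11: x=1 → posterior Beta(42/5, 16)
obs 12: x=1 → posterior Beta(47/5, 16)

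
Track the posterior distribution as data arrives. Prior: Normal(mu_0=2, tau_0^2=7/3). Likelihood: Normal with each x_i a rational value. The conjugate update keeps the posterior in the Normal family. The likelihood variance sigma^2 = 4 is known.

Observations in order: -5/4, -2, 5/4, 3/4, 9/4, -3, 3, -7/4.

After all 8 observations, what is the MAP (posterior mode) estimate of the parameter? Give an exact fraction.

obs 1: x=-5/4 → posterior Normal(61/76, 28/19)
obs 2: x=-2 → posterior Normal(5/104, 14/13)
obs 3: x=5/4 → posterior Normal(10/33, 28/33)
obs 4: x=3/4 → posterior Normal(61/160, 7/10)
obs 5: x=9/4 → posterior Normal(31/47, 28/47)
obs 6: x=-3 → posterior Normal(5/27, 14/27)
obs 7: x=3 → posterior Normal(31/61, 28/61)
obs 8: x=-7/4 → posterior Normal(75/272, 7/17)

75/272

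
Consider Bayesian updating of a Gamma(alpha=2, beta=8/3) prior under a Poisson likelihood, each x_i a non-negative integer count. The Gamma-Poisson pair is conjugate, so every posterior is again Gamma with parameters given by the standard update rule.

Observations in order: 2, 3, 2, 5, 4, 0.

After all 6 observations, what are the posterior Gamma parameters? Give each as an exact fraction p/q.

alpha=18, beta=26/3

obs 1: x=2 → posterior Gamma(4, 11/3)
obs 2: x=3 → posterior Gamma(7, 14/3)
obs 3: x=2 → posterior Gamma(9, 17/3)
obs 4: x=5 → posterior Gamma(14, 20/3)
obs 5: x=4 → posterior Gamma(18, 23/3)
obs 6: x=0 → posterior Gamma(18, 26/3)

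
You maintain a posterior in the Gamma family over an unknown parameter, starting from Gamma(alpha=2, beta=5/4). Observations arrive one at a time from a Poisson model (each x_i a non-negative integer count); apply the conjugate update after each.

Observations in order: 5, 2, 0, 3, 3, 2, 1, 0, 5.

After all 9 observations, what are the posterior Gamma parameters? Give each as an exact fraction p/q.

obs 1: x=5 → posterior Gamma(7, 9/4)
obs 2: x=2 → posterior Gamma(9, 13/4)
obs 3: x=0 → posterior Gamma(9, 17/4)
obs 4: x=3 → posterior Gamma(12, 21/4)
obs 5: x=3 → posterior Gamma(15, 25/4)
obs 6: x=2 → posterior Gamma(17, 29/4)
obs 7: x=1 → posterior Gamma(18, 33/4)
obs 8: x=0 → posterior Gamma(18, 37/4)
obs 9: x=5 → posterior Gamma(23, 41/4)

alpha=23, beta=41/4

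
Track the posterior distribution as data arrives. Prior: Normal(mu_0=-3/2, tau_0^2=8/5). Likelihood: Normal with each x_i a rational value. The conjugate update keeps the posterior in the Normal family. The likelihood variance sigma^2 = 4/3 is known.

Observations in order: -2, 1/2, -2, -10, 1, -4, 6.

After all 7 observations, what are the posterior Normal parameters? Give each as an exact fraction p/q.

obs 1: x=-2 → posterior Normal(-39/22, 8/11)
obs 2: x=1/2 → posterior Normal(-33/34, 8/17)
obs 3: x=-2 → posterior Normal(-57/46, 8/23)
obs 4: x=-10 → posterior Normal(-177/58, 8/29)
obs 5: x=1 → posterior Normal(-33/14, 8/35)
obs 6: x=-4 → posterior Normal(-213/82, 8/41)
obs 7: x=6 → posterior Normal(-3/2, 8/47)

mu_0=-3/2, tau_0^2=8/47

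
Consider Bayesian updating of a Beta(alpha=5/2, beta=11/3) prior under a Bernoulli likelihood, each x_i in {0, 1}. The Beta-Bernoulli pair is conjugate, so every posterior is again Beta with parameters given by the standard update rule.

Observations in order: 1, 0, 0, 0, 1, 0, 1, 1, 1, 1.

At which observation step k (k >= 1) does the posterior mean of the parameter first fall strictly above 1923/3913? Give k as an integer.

k = 9

obs 1: x=1 → posterior Beta(7/2, 11/3)
obs 2: x=0 → posterior Beta(7/2, 14/3)
obs 3: x=0 → posterior Beta(7/2, 17/3)
obs 4: x=0 → posterior Beta(7/2, 20/3)
obs 5: x=1 → posterior Beta(9/2, 20/3)
obs 6: x=0 → posterior Beta(9/2, 23/3)
obs 7: x=1 → posterior Beta(11/2, 23/3)
obs 8: x=1 → posterior Beta(13/2, 23/3)
obs 9: x=1 → posterior Beta(15/2, 23/3)
obs 10: x=1 → posterior Beta(17/2, 23/3)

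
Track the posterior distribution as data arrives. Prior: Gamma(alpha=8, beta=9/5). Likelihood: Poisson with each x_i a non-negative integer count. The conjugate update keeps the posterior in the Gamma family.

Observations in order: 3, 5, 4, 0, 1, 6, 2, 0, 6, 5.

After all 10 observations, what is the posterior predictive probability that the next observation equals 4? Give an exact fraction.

obs 1: x=3 → posterior Gamma(11, 14/5)
obs 2: x=5 → posterior Gamma(16, 19/5)
obs 3: x=4 → posterior Gamma(20, 24/5)
obs 4: x=0 → posterior Gamma(20, 29/5)
obs 5: x=1 → posterior Gamma(21, 34/5)
obs 6: x=6 → posterior Gamma(27, 39/5)
obs 7: x=2 → posterior Gamma(29, 44/5)
obs 8: x=0 → posterior Gamma(29, 49/5)
obs 9: x=6 → posterior Gamma(35, 54/5)
obs 10: x=5 → posterior Gamma(40, 59/5)

2631969423848882892446093574475370821079411714923680153023160746922625756065625/14821387422376473014217086081112052205218558037201992197050570753012880593911808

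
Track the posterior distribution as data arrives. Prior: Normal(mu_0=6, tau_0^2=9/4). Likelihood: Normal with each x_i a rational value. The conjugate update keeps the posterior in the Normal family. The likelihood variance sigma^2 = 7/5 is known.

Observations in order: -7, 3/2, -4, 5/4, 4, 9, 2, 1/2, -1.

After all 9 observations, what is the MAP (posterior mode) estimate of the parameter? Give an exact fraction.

1797/1732

obs 1: x=-7 → posterior Normal(-147/73, 63/73)
obs 2: x=3/2 → posterior Normal(-159/236, 63/118)
obs 3: x=-4 → posterior Normal(-519/326, 63/163)
obs 4: x=5/4 → posterior Normal(-813/832, 63/208)
obs 5: x=4 → posterior Normal(-93/1012, 63/253)
obs 6: x=9 → posterior Normal(1527/1192, 63/298)
obs 7: x=2 → posterior Normal(1887/1372, 9/49)
obs 8: x=1/2 → posterior Normal(1977/1552, 63/388)
obs 9: x=-1 → posterior Normal(1797/1732, 63/433)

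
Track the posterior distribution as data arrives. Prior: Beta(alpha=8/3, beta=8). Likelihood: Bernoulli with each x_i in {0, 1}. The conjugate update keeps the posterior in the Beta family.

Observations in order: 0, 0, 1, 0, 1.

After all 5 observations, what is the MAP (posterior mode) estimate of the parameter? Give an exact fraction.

obs 1: x=0 → posterior Beta(8/3, 9)
obs 2: x=0 → posterior Beta(8/3, 10)
obs 3: x=1 → posterior Beta(11/3, 10)
obs 4: x=0 → posterior Beta(11/3, 11)
obs 5: x=1 → posterior Beta(14/3, 11)

11/41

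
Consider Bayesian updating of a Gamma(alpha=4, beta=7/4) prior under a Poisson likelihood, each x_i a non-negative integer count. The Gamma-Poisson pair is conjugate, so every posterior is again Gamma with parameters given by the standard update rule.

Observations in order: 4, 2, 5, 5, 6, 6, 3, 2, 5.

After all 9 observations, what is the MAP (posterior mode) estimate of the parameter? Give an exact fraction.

obs 1: x=4 → posterior Gamma(8, 11/4)
obs 2: x=2 → posterior Gamma(10, 15/4)
obs 3: x=5 → posterior Gamma(15, 19/4)
obs 4: x=5 → posterior Gamma(20, 23/4)
obs 5: x=6 → posterior Gamma(26, 27/4)
obs 6: x=6 → posterior Gamma(32, 31/4)
obs 7: x=3 → posterior Gamma(35, 35/4)
obs 8: x=2 → posterior Gamma(37, 39/4)
obs 9: x=5 → posterior Gamma(42, 43/4)

164/43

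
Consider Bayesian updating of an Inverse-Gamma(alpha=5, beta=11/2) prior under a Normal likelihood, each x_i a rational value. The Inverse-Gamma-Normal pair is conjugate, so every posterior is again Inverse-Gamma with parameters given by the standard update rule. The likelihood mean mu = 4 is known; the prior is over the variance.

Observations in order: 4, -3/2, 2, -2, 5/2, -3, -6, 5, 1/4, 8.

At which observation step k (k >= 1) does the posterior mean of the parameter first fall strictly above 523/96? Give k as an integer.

obs 1: x=4 → posterior Inverse-Gamma(11/2, 11/2)
obs 2: x=-3/2 → posterior Inverse-Gamma(6, 165/8)
obs 3: x=2 → posterior Inverse-Gamma(13/2, 181/8)
obs 4: x=-2 → posterior Inverse-Gamma(7, 325/8)
obs 5: x=5/2 → posterior Inverse-Gamma(15/2, 167/4)
obs 6: x=-3 → posterior Inverse-Gamma(8, 265/4)
obs 7: x=-6 → posterior Inverse-Gamma(17/2, 465/4)
obs 8: x=5 → posterior Inverse-Gamma(9, 467/4)
obs 9: x=1/4 → posterior Inverse-Gamma(19/2, 3961/32)
obs 10: x=8 → posterior Inverse-Gamma(10, 4217/32)

k = 4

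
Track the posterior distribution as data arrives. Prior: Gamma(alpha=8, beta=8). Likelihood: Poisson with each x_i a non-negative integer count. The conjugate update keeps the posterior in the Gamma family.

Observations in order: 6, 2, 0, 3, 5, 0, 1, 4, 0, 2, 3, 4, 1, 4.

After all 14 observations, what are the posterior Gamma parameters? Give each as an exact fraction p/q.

obs 1: x=6 → posterior Gamma(14, 9)
obs 2: x=2 → posterior Gamma(16, 10)
obs 3: x=0 → posterior Gamma(16, 11)
obs 4: x=3 → posterior Gamma(19, 12)
obs 5: x=5 → posterior Gamma(24, 13)
obs 6: x=0 → posterior Gamma(24, 14)
obs 7: x=1 → posterior Gamma(25, 15)
obs 8: x=4 → posterior Gamma(29, 16)
obs 9: x=0 → posterior Gamma(29, 17)
obs 10: x=2 → posterior Gamma(31, 18)
obs 11: x=3 → posterior Gamma(34, 19)
obs 12: x=4 → posterior Gamma(38, 20)
obs 13: x=1 → posterior Gamma(39, 21)
obs 14: x=4 → posterior Gamma(43, 22)

alpha=43, beta=22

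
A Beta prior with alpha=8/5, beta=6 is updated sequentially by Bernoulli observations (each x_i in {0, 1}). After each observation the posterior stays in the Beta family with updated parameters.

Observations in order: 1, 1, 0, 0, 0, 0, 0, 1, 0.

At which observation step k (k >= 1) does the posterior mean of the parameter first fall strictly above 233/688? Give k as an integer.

obs 1: x=1 → posterior Beta(13/5, 6)
obs 2: x=1 → posterior Beta(18/5, 6)
obs 3: x=0 → posterior Beta(18/5, 7)
obs 4: x=0 → posterior Beta(18/5, 8)
obs 5: x=0 → posterior Beta(18/5, 9)
obs 6: x=0 → posterior Beta(18/5, 10)
obs 7: x=0 → posterior Beta(18/5, 11)
obs 8: x=1 → posterior Beta(23/5, 11)
obs 9: x=0 → posterior Beta(23/5, 12)

k = 2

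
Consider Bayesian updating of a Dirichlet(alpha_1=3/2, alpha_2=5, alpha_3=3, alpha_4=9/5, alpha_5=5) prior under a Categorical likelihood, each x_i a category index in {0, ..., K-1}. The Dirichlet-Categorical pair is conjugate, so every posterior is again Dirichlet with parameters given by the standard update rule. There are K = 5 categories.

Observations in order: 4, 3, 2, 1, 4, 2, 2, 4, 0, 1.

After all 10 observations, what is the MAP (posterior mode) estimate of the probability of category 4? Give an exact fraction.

70/213

obs 1: x=4 → posterior Dirichlet(3/2, 5, 3, 9/5, 6)
obs 2: x=3 → posterior Dirichlet(3/2, 5, 3, 14/5, 6)
obs 3: x=2 → posterior Dirichlet(3/2, 5, 4, 14/5, 6)
obs 4: x=1 → posterior Dirichlet(3/2, 6, 4, 14/5, 6)
obs 5: x=4 → posterior Dirichlet(3/2, 6, 4, 14/5, 7)
obs 6: x=2 → posterior Dirichlet(3/2, 6, 5, 14/5, 7)
obs 7: x=2 → posterior Dirichlet(3/2, 6, 6, 14/5, 7)
obs 8: x=4 → posterior Dirichlet(3/2, 6, 6, 14/5, 8)
obs 9: x=0 → posterior Dirichlet(5/2, 6, 6, 14/5, 8)
obs 10: x=1 → posterior Dirichlet(5/2, 7, 6, 14/5, 8)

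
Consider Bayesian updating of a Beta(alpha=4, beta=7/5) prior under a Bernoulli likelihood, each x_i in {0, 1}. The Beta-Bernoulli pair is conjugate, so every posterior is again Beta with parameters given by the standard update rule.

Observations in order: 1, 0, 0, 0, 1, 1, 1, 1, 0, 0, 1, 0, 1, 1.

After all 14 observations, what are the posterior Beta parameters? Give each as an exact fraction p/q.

obs 1: x=1 → posterior Beta(5, 7/5)
obs 2: x=0 → posterior Beta(5, 12/5)
obs 3: x=0 → posterior Beta(5, 17/5)
obs 4: x=0 → posterior Beta(5, 22/5)
obs 5: x=1 → posterior Beta(6, 22/5)
obs 6: x=1 → posterior Beta(7, 22/5)
obs 7: x=1 → posterior Beta(8, 22/5)
obs 8: x=1 → posterior Beta(9, 22/5)
obs 9: x=0 → posterior Beta(9, 27/5)
obs 10: x=0 → posterior Beta(9, 32/5)
obs 11: x=1 → posterior Beta(10, 32/5)
obs 12: x=0 → posterior Beta(10, 37/5)
obs 13: x=1 → posterior Beta(11, 37/5)
obs 14: x=1 → posterior Beta(12, 37/5)

alpha=12, beta=37/5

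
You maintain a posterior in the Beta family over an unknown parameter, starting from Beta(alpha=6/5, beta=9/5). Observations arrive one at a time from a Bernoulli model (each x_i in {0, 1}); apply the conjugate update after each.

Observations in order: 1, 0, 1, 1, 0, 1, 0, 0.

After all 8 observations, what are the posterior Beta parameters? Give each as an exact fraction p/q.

obs 1: x=1 → posterior Beta(11/5, 9/5)
obs 2: x=0 → posterior Beta(11/5, 14/5)
obs 3: x=1 → posterior Beta(16/5, 14/5)
obs 4: x=1 → posterior Beta(21/5, 14/5)
obs 5: x=0 → posterior Beta(21/5, 19/5)
obs 6: x=1 → posterior Beta(26/5, 19/5)
obs 7: x=0 → posterior Beta(26/5, 24/5)
obs 8: x=0 → posterior Beta(26/5, 29/5)

alpha=26/5, beta=29/5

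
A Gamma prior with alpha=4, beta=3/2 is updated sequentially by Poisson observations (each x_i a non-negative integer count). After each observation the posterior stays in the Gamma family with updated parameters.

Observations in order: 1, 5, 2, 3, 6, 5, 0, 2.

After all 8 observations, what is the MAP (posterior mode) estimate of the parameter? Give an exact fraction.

obs 1: x=1 → posterior Gamma(5, 5/2)
obs 2: x=5 → posterior Gamma(10, 7/2)
obs 3: x=2 → posterior Gamma(12, 9/2)
obs 4: x=3 → posterior Gamma(15, 11/2)
obs 5: x=6 → posterior Gamma(21, 13/2)
obs 6: x=5 → posterior Gamma(26, 15/2)
obs 7: x=0 → posterior Gamma(26, 17/2)
obs 8: x=2 → posterior Gamma(28, 19/2)

54/19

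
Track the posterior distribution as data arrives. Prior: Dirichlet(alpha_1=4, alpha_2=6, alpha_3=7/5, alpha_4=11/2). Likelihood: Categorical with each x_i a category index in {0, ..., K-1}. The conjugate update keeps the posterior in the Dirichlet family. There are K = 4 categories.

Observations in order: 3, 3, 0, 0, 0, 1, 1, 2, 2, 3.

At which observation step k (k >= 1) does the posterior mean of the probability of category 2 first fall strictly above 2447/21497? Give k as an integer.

k = 9

obs 1: x=3 → posterior Dirichlet(4, 6, 7/5, 13/2)
obs 2: x=3 → posterior Dirichlet(4, 6, 7/5, 15/2)
obs 3: x=0 → posterior Dirichlet(5, 6, 7/5, 15/2)
obs 4: x=0 → posterior Dirichlet(6, 6, 7/5, 15/2)
obs 5: x=0 → posterior Dirichlet(7, 6, 7/5, 15/2)
obs 6: x=1 → posterior Dirichlet(7, 7, 7/5, 15/2)
obs 7: x=1 → posterior Dirichlet(7, 8, 7/5, 15/2)
obs 8: x=2 → posterior Dirichlet(7, 8, 12/5, 15/2)
obs 9: x=2 → posterior Dirichlet(7, 8, 17/5, 15/2)
obs 10: x=3 → posterior Dirichlet(7, 8, 17/5, 17/2)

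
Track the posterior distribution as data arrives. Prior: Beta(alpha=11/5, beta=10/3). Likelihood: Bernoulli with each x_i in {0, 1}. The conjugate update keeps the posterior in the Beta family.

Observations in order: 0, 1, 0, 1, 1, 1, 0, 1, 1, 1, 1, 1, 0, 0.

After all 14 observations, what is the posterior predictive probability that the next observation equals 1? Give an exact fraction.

168/293

obs 1: x=0 → posterior Beta(11/5, 13/3)
obs 2: x=1 → posterior Beta(16/5, 13/3)
obs 3: x=0 → posterior Beta(16/5, 16/3)
obs 4: x=1 → posterior Beta(21/5, 16/3)
obs 5: x=1 → posterior Beta(26/5, 16/3)
obs 6: x=1 → posterior Beta(31/5, 16/3)
obs 7: x=0 → posterior Beta(31/5, 19/3)
obs 8: x=1 → posterior Beta(36/5, 19/3)
obs 9: x=1 → posterior Beta(41/5, 19/3)
obs 10: x=1 → posterior Beta(46/5, 19/3)
obs 11: x=1 → posterior Beta(51/5, 19/3)
obs 12: x=1 → posterior Beta(56/5, 19/3)
obs 13: x=0 → posterior Beta(56/5, 22/3)
obs 14: x=0 → posterior Beta(56/5, 25/3)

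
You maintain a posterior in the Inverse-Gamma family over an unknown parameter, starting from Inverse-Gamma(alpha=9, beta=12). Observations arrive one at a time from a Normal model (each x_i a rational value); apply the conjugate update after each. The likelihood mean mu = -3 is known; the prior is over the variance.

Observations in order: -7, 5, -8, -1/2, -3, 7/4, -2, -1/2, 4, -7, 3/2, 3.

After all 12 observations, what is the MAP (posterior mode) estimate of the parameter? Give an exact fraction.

obs 1: x=-7 → posterior Inverse-Gamma(19/2, 20)
obs 2: x=5 → posterior Inverse-Gamma(10, 52)
obs 3: x=-8 → posterior Inverse-Gamma(21/2, 129/2)
obs 4: x=-1/2 → posterior Inverse-Gamma(11, 541/8)
obs 5: x=-3 → posterior Inverse-Gamma(23/2, 541/8)
obs 6: x=7/4 → posterior Inverse-Gamma(12, 2525/32)
obs 7: x=-2 → posterior Inverse-Gamma(25/2, 2541/32)
obs 8: x=-1/2 → posterior Inverse-Gamma(13, 2641/32)
obs 9: x=4 → posterior Inverse-Gamma(27/2, 3425/32)
obs 10: x=-7 → posterior Inverse-Gamma(14, 3681/32)
obs 11: x=3/2 → posterior Inverse-Gamma(29/2, 4005/32)
obs 12: x=3 → posterior Inverse-Gamma(15, 4581/32)

4581/512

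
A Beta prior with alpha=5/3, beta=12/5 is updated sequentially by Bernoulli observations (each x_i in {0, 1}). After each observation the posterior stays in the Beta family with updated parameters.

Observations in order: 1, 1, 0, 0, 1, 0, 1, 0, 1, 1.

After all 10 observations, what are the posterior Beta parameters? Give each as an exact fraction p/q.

obs 1: x=1 → posterior Beta(8/3, 12/5)
obs 2: x=1 → posterior Beta(11/3, 12/5)
obs 3: x=0 → posterior Beta(11/3, 17/5)
obs 4: x=0 → posterior Beta(11/3, 22/5)
obs 5: x=1 → posterior Beta(14/3, 22/5)
obs 6: x=0 → posterior Beta(14/3, 27/5)
obs 7: x=1 → posterior Beta(17/3, 27/5)
obs 8: x=0 → posterior Beta(17/3, 32/5)
obs 9: x=1 → posterior Beta(20/3, 32/5)
obs 10: x=1 → posterior Beta(23/3, 32/5)

alpha=23/3, beta=32/5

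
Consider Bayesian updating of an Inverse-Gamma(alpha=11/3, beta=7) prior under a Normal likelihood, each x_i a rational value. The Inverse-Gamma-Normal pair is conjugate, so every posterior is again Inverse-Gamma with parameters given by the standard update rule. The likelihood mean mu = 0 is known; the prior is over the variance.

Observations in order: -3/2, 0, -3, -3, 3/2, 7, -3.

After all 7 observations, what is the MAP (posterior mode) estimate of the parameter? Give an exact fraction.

81/14

obs 1: x=-3/2 → posterior Inverse-Gamma(25/6, 65/8)
obs 2: x=0 → posterior Inverse-Gamma(14/3, 65/8)
obs 3: x=-3 → posterior Inverse-Gamma(31/6, 101/8)
obs 4: x=-3 → posterior Inverse-Gamma(17/3, 137/8)
obs 5: x=3/2 → posterior Inverse-Gamma(37/6, 73/4)
obs 6: x=7 → posterior Inverse-Gamma(20/3, 171/4)
obs 7: x=-3 → posterior Inverse-Gamma(43/6, 189/4)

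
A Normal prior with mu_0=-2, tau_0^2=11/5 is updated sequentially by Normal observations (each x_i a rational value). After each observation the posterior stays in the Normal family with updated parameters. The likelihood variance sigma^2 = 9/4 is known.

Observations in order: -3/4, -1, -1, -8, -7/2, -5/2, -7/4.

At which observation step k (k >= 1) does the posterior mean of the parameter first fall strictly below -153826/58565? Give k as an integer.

obs 1: x=-3/4 → posterior Normal(-123/89, 99/89)
obs 2: x=-1 → posterior Normal(-167/133, 99/133)
obs 3: x=-1 → posterior Normal(-211/177, 33/59)
obs 4: x=-8 → posterior Normal(-563/221, 99/221)
obs 5: x=-7/2 → posterior Normal(-717/265, 99/265)
obs 6: x=-5/2 → posterior Normal(-827/309, 33/103)
obs 7: x=-7/4 → posterior Normal(-904/353, 99/353)

k = 5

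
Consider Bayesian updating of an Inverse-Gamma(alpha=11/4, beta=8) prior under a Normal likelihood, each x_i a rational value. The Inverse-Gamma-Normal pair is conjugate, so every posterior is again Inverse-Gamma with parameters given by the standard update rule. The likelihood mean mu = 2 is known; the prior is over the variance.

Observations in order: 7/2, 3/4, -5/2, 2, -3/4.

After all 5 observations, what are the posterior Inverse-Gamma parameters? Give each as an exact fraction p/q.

obs 1: x=7/2 → posterior Inverse-Gamma(13/4, 73/8)
obs 2: x=3/4 → posterior Inverse-Gamma(15/4, 317/32)
obs 3: x=-5/2 → posterior Inverse-Gamma(17/4, 641/32)
obs 4: x=2 → posterior Inverse-Gamma(19/4, 641/32)
obs 5: x=-3/4 → posterior Inverse-Gamma(21/4, 381/16)

alpha=21/4, beta=381/16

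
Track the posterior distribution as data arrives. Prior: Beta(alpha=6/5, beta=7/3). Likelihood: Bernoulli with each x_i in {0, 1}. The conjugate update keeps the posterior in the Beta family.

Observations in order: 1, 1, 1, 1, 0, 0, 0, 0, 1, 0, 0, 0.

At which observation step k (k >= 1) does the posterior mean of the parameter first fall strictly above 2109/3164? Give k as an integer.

k = 4

obs 1: x=1 → posterior Beta(11/5, 7/3)
obs 2: x=1 → posterior Beta(16/5, 7/3)
obs 3: x=1 → posterior Beta(21/5, 7/3)
obs 4: x=1 → posterior Beta(26/5, 7/3)
obs 5: x=0 → posterior Beta(26/5, 10/3)
obs 6: x=0 → posterior Beta(26/5, 13/3)
obs 7: x=0 → posterior Beta(26/5, 16/3)
obs 8: x=0 → posterior Beta(26/5, 19/3)
obs 9: x=1 → posterior Beta(31/5, 19/3)
obs 10: x=0 → posterior Beta(31/5, 22/3)
obs 11: x=0 → posterior Beta(31/5, 25/3)
obs 12: x=0 → posterior Beta(31/5, 28/3)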